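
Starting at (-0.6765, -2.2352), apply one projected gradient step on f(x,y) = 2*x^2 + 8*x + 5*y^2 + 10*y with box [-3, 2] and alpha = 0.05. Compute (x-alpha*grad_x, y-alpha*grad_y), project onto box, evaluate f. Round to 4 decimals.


Step 1: Compute gradient at (-0.6765, -2.2352).
grad_x = 2*2*-0.6765 + 8 = 5.294
grad_y = 2*5*-2.2352 + 10 = -12.352
Step 2: Gradient step.
x_raw = -0.6765 - 0.05*5.294 = -0.9412
y_raw = -2.2352 - 0.05*-12.352 = -1.6176
Step 3: Project onto [-3, 2].
x_proj = clip(-0.9412) = -0.9412
y_proj = clip(-1.6176) = -1.6176
Step 4: Evaluate f.
f(-0.9412, -1.6176) = -8.8507


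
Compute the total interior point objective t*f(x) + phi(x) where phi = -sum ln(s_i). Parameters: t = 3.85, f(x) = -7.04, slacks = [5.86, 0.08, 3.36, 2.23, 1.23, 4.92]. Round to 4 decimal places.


Step 1: Compute log-barrier.
ln values: [1.7681, -2.5257, 1.2119, 0.802, 0.207, 1.5933]
phi = -(1.7681 - 2.5257 + 1.2119 + 0.802 + 0.207 + 1.5933) = -3.0567
Step 2: Compute augmented objective.
t*f(x) = 3.85*-7.04 = -27.104
Total = -27.104 - 3.0567 = -30.1607


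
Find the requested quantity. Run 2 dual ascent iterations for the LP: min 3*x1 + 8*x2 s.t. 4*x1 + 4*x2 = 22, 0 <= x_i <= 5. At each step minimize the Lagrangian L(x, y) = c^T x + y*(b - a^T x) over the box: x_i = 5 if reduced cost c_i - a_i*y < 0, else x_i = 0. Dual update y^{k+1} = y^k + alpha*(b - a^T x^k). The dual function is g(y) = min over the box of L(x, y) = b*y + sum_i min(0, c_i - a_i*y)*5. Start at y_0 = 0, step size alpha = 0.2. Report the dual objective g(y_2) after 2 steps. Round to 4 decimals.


Dual ascent for LP: min 3*x1 + 8*x2, 4*x1 + 4*x2 = 22, 0 <= x_i <= 5
Step 1: y^k = 0.0, reduced costs: (3.0, 8.0)
  x^k = (0.0, 0.0), subgradient = b - a^T x = 22.0
  y^{k+1} = 0.0 + 0.2*22.0 = 4.4
Step 2: y^k = 4.4, reduced costs: (-14.6, -9.6)
  x^k = (5.0, 5.0), subgradient = b - a^T x = -18.0
  y^{k+1} = 4.4 + 0.2*-18.0 = 0.8
Dual objective at y_2 = 0.8: reduced costs (-0.2, 4.8), box minimizer x = (5.0, 0.0)
g(y_2) = b*y + (c1 - a1*y)*x1 + (c2 - a2*y)*x2 = 22*0.8 + (-0.2)*5.0 + 4.8*0.0 = 17.6 - 1.0 + 0.0 = 16.6


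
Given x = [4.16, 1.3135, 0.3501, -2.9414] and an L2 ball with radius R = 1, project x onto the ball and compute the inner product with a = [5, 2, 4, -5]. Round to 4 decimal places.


Step 1: Compute ||x|| (intermediates to 6 decimals).
||x|| = sqrt(4.16^2 + 1.3135^2 + 0.3501^2 + (-2.9414)^2) = 5.273072
Step 2: Project.
Since ||x|| > R, scale = R/||x|| = 1/5.273072 = 0.189643, proj(x) = scale * x
proj(x) = [0.788915, 0.249096, 0.066394, -0.557816]
Step 3: Dot product.
a^T * proj(x) = 5*0.788915 + 2*0.249096 + 4*0.066394 - 5*(-0.557816) = 7.4974


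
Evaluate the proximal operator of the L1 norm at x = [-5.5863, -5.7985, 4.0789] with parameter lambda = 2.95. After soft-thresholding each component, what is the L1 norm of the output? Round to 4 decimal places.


Soft-thresholding with lambda = 2.95:
prox(-5.5863) = sign(-5.5863)*max(|-5.5863| - 2.95, 0) = -2.6363
prox(-5.7985) = sign(-5.7985)*max(|-5.7985| - 2.95, 0) = -2.8485
prox(4.0789) = sign(4.0789)*max(|4.0789| - 2.95, 0) = 1.1289
prox(x) = [-2.6363, -2.8485, 1.1289]
||prox(x)||_1 = 2.6363 + 2.8485 + 1.1289 = 6.6137


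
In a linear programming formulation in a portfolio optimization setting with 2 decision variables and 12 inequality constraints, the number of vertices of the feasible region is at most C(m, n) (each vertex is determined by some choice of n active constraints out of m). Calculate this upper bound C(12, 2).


Each vertex corresponds to some choice of n active constraints out of m, so the number of vertices is at most C(m, n) = m! / (n!(m-n)!).
m = 12, n = 2
Numerator: 12 * 11
Denominator: 2! = 2
C(12, 2) = 66


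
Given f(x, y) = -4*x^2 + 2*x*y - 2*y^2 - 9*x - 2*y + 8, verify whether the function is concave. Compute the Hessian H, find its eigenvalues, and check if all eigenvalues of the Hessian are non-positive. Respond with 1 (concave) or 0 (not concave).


The Hessian of f(x,y) = -4*x^2 + 2*x*y - 2*y^2 - 9*x - 2*y + 8 is:
H = [[-8, 2], [2, -4]]
Trace = -8 - 4 = -12
Determinant = -8*-4 - (2)^2 = 28
Discriminant = (-12)^2 - 4*28 = 32.0
Eigenvalues: lambda_1 = -8.8284, lambda_2 = -3.1716
The function is concave.

1


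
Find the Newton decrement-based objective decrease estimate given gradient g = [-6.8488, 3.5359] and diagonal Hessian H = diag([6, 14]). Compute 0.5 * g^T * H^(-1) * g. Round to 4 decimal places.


Step 1: H is diagonal, so H^(-1) * g = [-1.1415, 0.2526].
Step 2: g^T H^(-1) g = sum_i g_i^2 / H_ii
  = (-6.8488)^2/6 + (3.5359)^2/14
  = 7.8177 + 0.893 = 8.7107
Step 3: Objective decrease = 0.5 * g^T H^(-1) g = 4.3554


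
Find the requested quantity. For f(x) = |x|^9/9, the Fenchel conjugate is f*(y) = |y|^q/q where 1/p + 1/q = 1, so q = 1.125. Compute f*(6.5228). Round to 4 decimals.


The conjugate exponent q satisfies 1/p + 1/q = 1.
p = 9, so q = 9/(9 - 1) = 1.125
|y|^q = 6.5228^1.125 = 8.2459
f*(6.5228) = 8.2459 / 1.125 = 7.3297


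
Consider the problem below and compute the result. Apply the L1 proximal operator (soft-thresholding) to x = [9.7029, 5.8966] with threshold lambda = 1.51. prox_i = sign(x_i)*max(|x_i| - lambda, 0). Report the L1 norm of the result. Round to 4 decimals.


Soft-thresholding with lambda = 1.51:
prox(9.7029) = sign(9.7029)*max(|9.7029| - 1.51, 0) = 8.1929
prox(5.8966) = sign(5.8966)*max(|5.8966| - 1.51, 0) = 4.3866
prox(x) = [8.1929, 4.3866]
||prox(x)||_1 = 8.1929 + 4.3866 = 12.5795


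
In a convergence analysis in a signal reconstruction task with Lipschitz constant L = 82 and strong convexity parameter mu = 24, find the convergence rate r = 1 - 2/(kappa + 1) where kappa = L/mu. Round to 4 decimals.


Step 1: Compute the condition number.
kappa = L/mu = 82/24 = 3.4167
Step 2: Compute the convergence rate.
r = 1 - 2/(kappa + 1) = 1 - 2*mu/(L + mu) = (L - mu)/(L + mu) = 58/106 = 0.5472


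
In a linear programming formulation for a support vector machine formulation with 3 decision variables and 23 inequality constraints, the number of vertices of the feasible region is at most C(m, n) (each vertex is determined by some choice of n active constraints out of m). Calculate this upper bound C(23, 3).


Each vertex corresponds to some choice of n active constraints out of m, so the number of vertices is at most C(m, n) = m! / (n!(m-n)!).
m = 23, n = 3
Numerator: 23 * 22 * 21
Denominator: 3! = 6
C(23, 3) = 1771


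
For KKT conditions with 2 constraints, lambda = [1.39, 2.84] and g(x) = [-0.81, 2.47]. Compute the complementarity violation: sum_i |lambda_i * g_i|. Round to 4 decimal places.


KKT complementary slackness check:
lambda_1 * g_1 = 1.39 * -0.81 = -1.1259
lambda_2 * g_2 = 2.84 * 2.47 = 7.0148
Total violation = 1.1259 + 7.0148 = 8.1407


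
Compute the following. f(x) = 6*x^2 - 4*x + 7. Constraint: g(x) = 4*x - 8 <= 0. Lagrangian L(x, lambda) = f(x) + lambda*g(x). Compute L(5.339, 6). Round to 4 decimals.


Step 1: Evaluate f(x).
f(5.339) = 6*5.339^2 - 4*5.339 + 7 = 156.6735
Step 2: Evaluate g(x).
g(5.339) = 4*5.339 - 8 = 13.356
Step 3: Compute Lagrangian.
L = 156.6735 + 6*13.356 = 236.8095


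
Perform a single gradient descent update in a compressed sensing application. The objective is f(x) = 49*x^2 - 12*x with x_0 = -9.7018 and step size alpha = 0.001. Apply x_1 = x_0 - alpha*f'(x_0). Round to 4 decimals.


We compute the gradient at x_0 and apply the update.
f'(x) = 98*x - 12
f'(-9.7018) = 98*-9.7018 - 12 = -962.7764
x_1 = -9.7018 - 0.001*-962.7764 = -8.739


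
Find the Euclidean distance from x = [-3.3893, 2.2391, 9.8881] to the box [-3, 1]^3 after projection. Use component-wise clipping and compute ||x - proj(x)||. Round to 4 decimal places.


Project each component onto [-3, 1].
clip(-3.3893) = -3.0, clip(2.2391) = 1.0, clip(9.8881) = 1.0
Projection = [-3.0, 1.0, 1.0]
Squared diffs: [0.1516, 1.5354, 78.9983]
Distance = sqrt(80.6853) = 8.9825


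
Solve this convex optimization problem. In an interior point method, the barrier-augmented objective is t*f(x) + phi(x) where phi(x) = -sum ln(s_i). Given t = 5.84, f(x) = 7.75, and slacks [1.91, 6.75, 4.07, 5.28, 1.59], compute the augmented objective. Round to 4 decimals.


Step 1: Compute log-barrier.
ln values: [0.6471, 1.9095, 1.4036, 1.6639, 0.4637]
phi = -(0.6471 + 1.9095 + 1.4036 + 1.6639 + 0.4637) = -6.0879
Step 2: Compute augmented objective.
t*f(x) = 5.84*7.75 = 45.26
Total = 45.26 - 6.0879 = 39.1721


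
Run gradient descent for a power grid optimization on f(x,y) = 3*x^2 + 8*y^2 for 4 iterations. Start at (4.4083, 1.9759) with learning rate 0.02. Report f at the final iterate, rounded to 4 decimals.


Gradient descent on f(x,y) = 3*x^2 + 8*y^2.
Starting point: (4.4083, 1.9759), alpha = 0.02
Step 1: grad_x = 2*3*4.4083 = 26.4498, grad_y = 2*8*1.9759 = 31.6144
  x_1 = 4.4083 - 0.02*26.4498 = 3.8793
  y_1 = 1.9759 - 0.02*31.6144 = 1.3436
Step 2: grad_x = 2*3*3.8793 = 23.2758, grad_y = 2*8*1.3436 = 21.4978
  x_2 = 3.8793 - 0.02*23.2758 = 3.4138
  y_2 = 1.3436 - 0.02*21.4978 = 0.9137
Step 3: grad_x = 2*3*3.4138 = 20.4827, grad_y = 2*8*0.9137 = 14.6185
  x_3 = 3.4138 - 0.02*20.4827 = 3.0041
  y_3 = 0.9137 - 0.02*14.6185 = 0.6213
Step 4: grad_x = 2*3*3.0041 = 18.0248, grad_y = 2*8*0.6213 = 9.9406
  x_4 = 3.0041 - 0.02*18.0248 = 2.6436
  y_4 = 0.6213 - 0.02*9.9406 = 0.4225
f(2.6436, 0.4225) = 3*2.6436^2 + 8*0.4225^2 = 22.3943


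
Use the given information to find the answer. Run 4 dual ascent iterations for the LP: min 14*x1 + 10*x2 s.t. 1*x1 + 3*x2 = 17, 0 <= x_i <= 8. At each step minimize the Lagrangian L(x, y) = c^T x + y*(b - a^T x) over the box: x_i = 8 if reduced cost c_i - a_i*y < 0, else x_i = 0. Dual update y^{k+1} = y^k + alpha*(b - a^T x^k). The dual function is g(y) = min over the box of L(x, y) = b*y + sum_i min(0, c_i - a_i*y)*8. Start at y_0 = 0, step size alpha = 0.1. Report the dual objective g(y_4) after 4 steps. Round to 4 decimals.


Dual ascent for LP: min 14*x1 + 10*x2, 1*x1 + 3*x2 = 17, 0 <= x_i <= 8
Step 1: y^k = 0.0, reduced costs: (14.0, 10.0)
  x^k = (0.0, 0.0), subgradient = b - a^T x = 17.0
  y^{k+1} = 0.0 + 0.1*17.0 = 1.7
Step 2: y^k = 1.7, reduced costs: (12.3, 4.9)
  x^k = (0.0, 0.0), subgradient = b - a^T x = 17.0
  y^{k+1} = 1.7 + 0.1*17.0 = 3.4
Step 3: y^k = 3.4, reduced costs: (10.6, -0.2)
  x^k = (0.0, 8.0), subgradient = b - a^T x = -7.0
  y^{k+1} = 3.4 + 0.1*-7.0 = 2.7
Step 4: y^k = 2.7, reduced costs: (11.3, 1.9)
  x^k = (0.0, 0.0), subgradient = b - a^T x = 17.0
  y^{k+1} = 2.7 + 0.1*17.0 = 4.4
Dual objective at y_4 = 4.4: reduced costs (9.6, -3.2), box minimizer x = (0.0, 8.0)
g(y_4) = b*y + (c1 - a1*y)*x1 + (c2 - a2*y)*x2 = 17*4.4 + 9.6*0.0 + (-3.2)*8.0 = 74.8 + 0.0 - 25.6 = 49.2


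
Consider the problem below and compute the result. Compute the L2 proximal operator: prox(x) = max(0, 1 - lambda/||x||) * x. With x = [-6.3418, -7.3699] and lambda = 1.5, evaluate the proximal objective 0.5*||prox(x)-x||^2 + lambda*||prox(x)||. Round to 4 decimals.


Step 1: Compute ||x||.
||x|| = 9.7229
Step 2: Compute scaling factor.
scale = max(0, 1 - 1.5/9.7229) = 0.8457
Step 3: prox(x) = [-5.3634, -6.2329]
||prox(x)|| = 8.2229
Step 4: Proximal objective.
0.5*||prox-x||^2 = 1.125
lambda*||prox|| = 12.3344
Total = 13.4593


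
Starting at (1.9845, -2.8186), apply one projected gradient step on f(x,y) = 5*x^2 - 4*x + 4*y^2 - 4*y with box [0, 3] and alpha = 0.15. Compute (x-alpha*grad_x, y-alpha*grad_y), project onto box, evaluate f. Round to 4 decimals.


Step 1: Compute gradient at (1.9845, -2.8186).
grad_x = 2*5*1.9845 - 4 = 15.845
grad_y = 2*4*-2.8186 - 4 = -26.5488
Step 2: Gradient step.
x_raw = 1.9845 - 0.15*15.845 = -0.3923
y_raw = -2.8186 - 0.15*-26.5488 = 1.1637
Step 3: Project onto [0, 3].
x_proj = clip(-0.3923) = 0.0
y_proj = clip(1.1637) = 1.1637
Step 4: Evaluate f.
f(0.0, 1.1637) = 0.7621


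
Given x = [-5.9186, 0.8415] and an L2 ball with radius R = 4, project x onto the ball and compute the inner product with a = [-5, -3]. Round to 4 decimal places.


Step 1: Compute ||x|| (intermediates to 6 decimals).
||x|| = sqrt((-5.9186)^2 + 0.8415^2) = 5.978122
Step 2: Project.
Since ||x|| > R, scale = R/||x|| = 4/5.978122 = 0.669106, proj(x) = scale * x
proj(x) = [-3.960171, 0.563053]
Step 3: Dot product.
a^T * proj(x) = -5*(-3.960171) - 3*0.563053 = 18.1117


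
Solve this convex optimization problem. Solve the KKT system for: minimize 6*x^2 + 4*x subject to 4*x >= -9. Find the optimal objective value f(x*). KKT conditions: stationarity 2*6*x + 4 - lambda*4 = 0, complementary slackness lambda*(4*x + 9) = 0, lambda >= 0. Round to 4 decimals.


Step 1: Try lambda = 0 (constraint inactive).
Stationarity: 2*6*x + 4 = 0
x* = -4/(2*6) = -1/3 = -0.3333 (rounded; the exact value -1/3 is used below)
Check constraint: 4*-0.3333 = -1.3332 >= -9 -- satisfied.
Step 2: Compute optimal value.
f(x*) = 6*(-1/3)^2 + 4*(-1/3) = -0.6667


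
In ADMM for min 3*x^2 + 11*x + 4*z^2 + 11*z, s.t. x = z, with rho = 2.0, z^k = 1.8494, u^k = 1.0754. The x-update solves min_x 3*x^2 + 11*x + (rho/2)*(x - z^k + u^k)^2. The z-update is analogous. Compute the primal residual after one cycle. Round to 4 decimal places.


ADMM iteration with rho = 2.0, z^k = 1.8494, u^k = 1.0754
Step 1: x-update.
Minimize 3*x^2 + 11*x + (2.0/2)*(x - 1.8494 + 1.0754)^2
FOC: (2*3 + 2.0)*x = -11 + 2.0*(1.8494 - 1.0754)
x^{k+1} = -1.1815
Step 2: z-update.
Minimize 4*z^2 + 11*z + (2.0/2)*(-1.1815 - z + 1.0754)^2
FOC: (2*4 + 2.0)*z = -11 + 2.0*(-1.1815 + 1.0754)
z^{k+1} = -1.1212
Step 3: u-update.
u^{k+1} = 1.0754 - 1.1815 + 1.1212 = 1.0151
Step 4: Primal residual = |-1.1815 + 1.1212| = 0.0603


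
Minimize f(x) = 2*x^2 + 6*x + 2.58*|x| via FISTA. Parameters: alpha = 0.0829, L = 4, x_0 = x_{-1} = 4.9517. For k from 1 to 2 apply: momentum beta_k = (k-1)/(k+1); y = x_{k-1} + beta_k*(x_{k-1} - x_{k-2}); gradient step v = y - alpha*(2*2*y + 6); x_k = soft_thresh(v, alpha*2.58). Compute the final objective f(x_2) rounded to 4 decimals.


FISTA on f(x) = 2*x^2 + 6*x + 2.58*|x|
L = 4, alpha = 0.0829
Iteration 1: beta = 0.0, y = 4.9517 + 0.0*(4.9517 - 4.9517) = 4.9517
  grad(y) = 25.8068, v = y - alpha*grad = 2.8123
  prox(v) = soft_thresh(2.8123, 0.2139) = 2.5984
Iteration 2: beta = 0.3333, y = 2.5984 + 0.3333*(2.5984 - 4.9517) = 1.814
  grad(y) = 13.256, v = y - alpha*grad = 0.7151
  prox(v) = soft_thresh(0.7151, 0.2139) = 0.5012
f(x_2) = 2*0.5012^2 + 6*0.5012 + 2.58*|0.5012| = 4.8027


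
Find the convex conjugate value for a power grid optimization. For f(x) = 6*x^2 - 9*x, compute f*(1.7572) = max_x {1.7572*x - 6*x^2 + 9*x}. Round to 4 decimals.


f*(y) = sup_x {y*x - a*x^2 - b*x} = sup_x {(y-b)*x - a*x^2}
FOC: (y - b) - 2a*x = 0 => x* = (y - b)/(2a)
x* = (1.7572 + 9)/(2*6) = 0.8964
f*(1.7572) = (y-b)^2/(4a) = (1.7572 + 9)^2/(4*6)
= 115.7174/24 = 4.8216


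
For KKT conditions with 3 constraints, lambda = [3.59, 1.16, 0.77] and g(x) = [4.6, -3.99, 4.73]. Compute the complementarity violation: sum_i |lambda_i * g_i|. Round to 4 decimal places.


KKT complementary slackness check:
lambda_1 * g_1 = 3.59 * 4.6 = 16.514
lambda_2 * g_2 = 1.16 * -3.99 = -4.6284
lambda_3 * g_3 = 0.77 * 4.73 = 3.6421
Total violation = 16.514 + 4.6284 + 3.6421 = 24.7845


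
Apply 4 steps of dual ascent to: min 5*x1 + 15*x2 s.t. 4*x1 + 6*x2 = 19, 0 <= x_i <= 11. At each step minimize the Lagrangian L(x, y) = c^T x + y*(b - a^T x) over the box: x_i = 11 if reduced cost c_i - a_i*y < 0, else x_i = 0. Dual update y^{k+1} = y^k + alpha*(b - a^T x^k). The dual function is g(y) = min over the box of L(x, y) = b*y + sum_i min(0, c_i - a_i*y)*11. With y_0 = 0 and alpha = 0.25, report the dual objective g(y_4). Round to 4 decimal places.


Dual ascent for LP: min 5*x1 + 15*x2, 4*x1 + 6*x2 = 19, 0 <= x_i <= 11
Step 1: y^k = 0.0, reduced costs: (5.0, 15.0)
  x^k = (0.0, 0.0), subgradient = b - a^T x = 19.0
  y^{k+1} = 0.0 + 0.25*19.0 = 4.75
Step 2: y^k = 4.75, reduced costs: (-14.0, -13.5)
  x^k = (11.0, 11.0), subgradient = b - a^T x = -91.0
  y^{k+1} = 4.75 + 0.25*-91.0 = -18.0
Step 3: y^k = -18.0, reduced costs: (77.0, 123.0)
  x^k = (0.0, 0.0), subgradient = b - a^T x = 19.0
  y^{k+1} = -18.0 + 0.25*19.0 = -13.25
Step 4: y^k = -13.25, reduced costs: (58.0, 94.5)
  x^k = (0.0, 0.0), subgradient = b - a^T x = 19.0
  y^{k+1} = -13.25 + 0.25*19.0 = -8.5
Dual objective at y_4 = -8.5: reduced costs (39.0, 66.0), box minimizer x = (0.0, 0.0)
g(y_4) = b*y + (c1 - a1*y)*x1 + (c2 - a2*y)*x2 = 19*(-8.5) + 39.0*0.0 + 66.0*0.0 = -161.5 + 0.0 + 0.0 = -161.5


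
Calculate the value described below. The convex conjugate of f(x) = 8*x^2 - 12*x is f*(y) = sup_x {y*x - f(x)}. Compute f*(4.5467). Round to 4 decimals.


f*(y) = sup_x {y*x - a*x^2 - b*x} = sup_x {(y-b)*x - a*x^2}
FOC: (y - b) - 2a*x = 0 => x* = (y - b)/(2a)
x* = (4.5467 + 12)/(2*8) = 1.0342
f*(4.5467) = (y-b)^2/(4a) = (4.5467 + 12)^2/(4*8)
= 273.7933/32 = 8.556


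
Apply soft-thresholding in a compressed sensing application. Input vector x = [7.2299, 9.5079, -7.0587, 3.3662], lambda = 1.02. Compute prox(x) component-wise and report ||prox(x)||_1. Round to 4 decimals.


Soft-thresholding with lambda = 1.02:
prox(7.2299) = sign(7.2299)*max(|7.2299| - 1.02, 0) = 6.2099
prox(9.5079) = sign(9.5079)*max(|9.5079| - 1.02, 0) = 8.4879
prox(-7.0587) = sign(-7.0587)*max(|-7.0587| - 1.02, 0) = -6.0387
prox(3.3662) = sign(3.3662)*max(|3.3662| - 1.02, 0) = 2.3462
prox(x) = [6.2099, 8.4879, -6.0387, 2.3462]
||prox(x)||_1 = 6.2099 + 8.4879 + 6.0387 + 2.3462 = 23.0827


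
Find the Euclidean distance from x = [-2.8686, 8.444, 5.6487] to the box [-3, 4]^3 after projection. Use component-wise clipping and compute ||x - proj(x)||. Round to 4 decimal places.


Project each component onto [-3, 4].
clip(-2.8686) = -2.8686, clip(8.444) = 4.0, clip(5.6487) = 4.0
Projection = [-2.8686, 4.0, 4.0]
Squared diffs: [0.0, 19.7491, 2.7182]
Distance = sqrt(22.4673) = 4.74


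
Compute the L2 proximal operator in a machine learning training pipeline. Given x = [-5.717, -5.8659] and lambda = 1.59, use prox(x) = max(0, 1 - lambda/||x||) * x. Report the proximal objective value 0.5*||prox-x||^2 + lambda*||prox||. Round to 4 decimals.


Step 1: Compute ||x||.
||x|| = 8.191
Step 2: Compute scaling factor.
scale = max(0, 1 - 1.59/8.191) = 0.8059
Step 3: prox(x) = [-4.6072, -4.7272]
||prox(x)|| = 6.601
Step 4: Proximal objective.
0.5*||prox-x||^2 = 1.2641
lambda*||prox|| = 10.4956
Total = 11.7597


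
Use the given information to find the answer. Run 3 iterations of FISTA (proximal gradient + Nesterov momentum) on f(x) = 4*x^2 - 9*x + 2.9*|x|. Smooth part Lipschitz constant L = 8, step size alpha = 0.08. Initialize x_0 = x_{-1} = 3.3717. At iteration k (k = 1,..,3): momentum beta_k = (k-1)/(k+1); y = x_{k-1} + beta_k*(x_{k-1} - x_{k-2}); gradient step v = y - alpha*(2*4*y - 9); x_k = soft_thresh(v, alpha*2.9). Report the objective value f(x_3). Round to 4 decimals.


FISTA on f(x) = 4*x^2 - 9*x + 2.9*|x|
L = 8, alpha = 0.08
Iteration 1: beta = 0.0, y = 3.3717 + 0.0*(3.3717 - 3.3717) = 3.3717
  grad(y) = 17.9736, v = y - alpha*grad = 1.9338
  prox(v) = soft_thresh(1.9338, 0.232) = 1.7018
Iteration 2: beta = 0.3333, y = 1.7018 + 0.3333*(1.7018 - 3.3717) = 1.1452
  grad(y) = 0.1615, v = y - alpha*grad = 1.1323
  prox(v) = soft_thresh(1.1323, 0.232) = 0.9003
Iteration 3: beta = 0.5, y = 0.9003 + 0.5*(0.9003 - 1.7018) = 0.4995
  grad(y) = -5.0041, v = y - alpha*grad = 0.8998
  prox(v) = soft_thresh(0.8998, 0.232) = 0.6678
f(x_3) = 4*0.6678^2 - 9*0.6678 + 2.9*|0.6678| = -2.2898


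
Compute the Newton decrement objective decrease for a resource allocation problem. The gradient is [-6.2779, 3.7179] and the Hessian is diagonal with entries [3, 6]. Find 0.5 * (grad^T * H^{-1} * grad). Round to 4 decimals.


Step 1: H is diagonal, so H^(-1) * g = [-2.0926, 0.6197].
Step 2: g^T H^(-1) g = sum_i g_i^2 / H_ii
  = (-6.2779)^2/3 + (3.7179)^2/6
  = 13.1373 + 2.3038 = 15.4411
Step 3: Objective decrease = 0.5 * g^T H^(-1) g = 7.7206


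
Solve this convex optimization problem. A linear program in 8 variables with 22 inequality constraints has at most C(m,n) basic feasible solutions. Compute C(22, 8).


Each vertex corresponds to some choice of n active constraints out of m, so the number of vertices is at most C(m, n) = m! / (n!(m-n)!).
m = 22, n = 8
Numerator: 22 * 21 * 20 * 19 * 18 * 17 * 16 * 15
Denominator: 8! = 40320
C(22, 8) = 319770


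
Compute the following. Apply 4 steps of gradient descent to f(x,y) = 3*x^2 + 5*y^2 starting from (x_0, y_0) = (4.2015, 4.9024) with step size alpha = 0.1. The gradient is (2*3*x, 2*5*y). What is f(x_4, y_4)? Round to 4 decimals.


Gradient descent on f(x,y) = 3*x^2 + 5*y^2.
Starting point: (4.2015, 4.9024), alpha = 0.1
Step 1: grad_x = 2*3*4.2015 = 25.209, grad_y = 2*5*4.9024 = 49.024
  x_1 = 4.2015 - 0.1*25.209 = 1.6806
  y_1 = 4.9024 - 0.1*49.024 = 0.0
Step 2: grad_x = 2*3*1.6806 = 10.0836, grad_y = 2*5*0.0 = 0.0
  x_2 = 1.6806 - 0.1*10.0836 = 0.6722
  y_2 = 0.0 - 0.1*0.0 = 0.0
Step 3: grad_x = 2*3*0.6722 = 4.0334, grad_y = 2*5*0.0 = 0.0
  x_3 = 0.6722 - 0.1*4.0334 = 0.2689
  y_3 = 0.0 - 0.1*0.0 = 0.0
Step 4: grad_x = 2*3*0.2689 = 1.6134, grad_y = 2*5*0.0 = 0.0
  x_4 = 0.2689 - 0.1*1.6134 = 0.1076
  y_4 = 0.0 - 0.1*0.0 = 0.0
f(0.1076, 0.0) = 3*0.1076^2 + 5*0.0^2 = 0.0347


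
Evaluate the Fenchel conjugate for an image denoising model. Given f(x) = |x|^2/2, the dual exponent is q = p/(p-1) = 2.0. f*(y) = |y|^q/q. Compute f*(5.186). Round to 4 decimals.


The conjugate exponent q satisfies 1/p + 1/q = 1.
p = 2, so q = 2/(2 - 1) = 2.0
|y|^q = 5.186^2.0 = 26.8946
f*(5.186) = 26.8946 / 2.0 = 13.4473


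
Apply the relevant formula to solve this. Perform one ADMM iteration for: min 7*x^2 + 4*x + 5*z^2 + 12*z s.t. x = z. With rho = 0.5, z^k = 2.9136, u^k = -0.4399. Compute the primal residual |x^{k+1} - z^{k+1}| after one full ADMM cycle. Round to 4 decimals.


ADMM iteration with rho = 0.5, z^k = 2.9136, u^k = -0.4399
Step 1: x-update.
Minimize 7*x^2 + 4*x + (0.5/2)*(x - 2.9136 - 0.4399)^2
FOC: (2*7 + 0.5)*x = -4 + 0.5*(2.9136 + 0.4399)
x^{k+1} = -0.1602
Step 2: z-update.
Minimize 5*z^2 + 12*z + (0.5/2)*(-0.1602 - z - 0.4399)^2
FOC: (2*5 + 0.5)*z = -12 + 0.5*(-0.1602 - 0.4399)
z^{k+1} = -1.1714
Step 3: u-update.
u^{k+1} = -0.4399 - 0.1602 + 1.1714 = 0.5713
Step 4: Primal residual = |-0.1602 + 1.1714| = 1.0112


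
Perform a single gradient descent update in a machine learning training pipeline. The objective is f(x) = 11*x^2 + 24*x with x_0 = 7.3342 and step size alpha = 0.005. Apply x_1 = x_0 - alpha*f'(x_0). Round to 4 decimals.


We compute the gradient at x_0 and apply the update.
f'(x) = 22*x + 24
f'(7.3342) = 22*7.3342 + 24 = 185.3524
x_1 = 7.3342 - 0.005*185.3524 = 6.4074


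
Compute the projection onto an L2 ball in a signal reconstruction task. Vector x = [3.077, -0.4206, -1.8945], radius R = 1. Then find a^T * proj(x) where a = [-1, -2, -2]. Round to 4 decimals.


Step 1: Compute ||x|| (intermediates to 6 decimals).
||x|| = sqrt(3.077^2 + (-0.4206)^2 + (-1.8945)^2) = 3.637852
Step 2: Project.
Since ||x|| > R, scale = R/||x|| = 1/3.637852 = 0.274887, proj(x) = scale * x
proj(x) = [0.845827, -0.115617, -0.520773]
Step 3: Dot product.
a^T * proj(x) = -1*0.845827 - 2*(-0.115617) - 2*(-0.520773) = 0.427


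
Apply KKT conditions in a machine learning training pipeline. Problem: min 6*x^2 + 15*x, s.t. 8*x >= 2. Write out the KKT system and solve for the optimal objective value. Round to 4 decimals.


Step 1: Try lambda = 0 (constraint inactive).
x_unc = -15/(2*6) = -1.25
Check: 8*-1.25 = -10.0 < 2 -- violated!
Step 2: Constraint must be active: 8*x = 2
x* = 2/8 = 0.25
lambda = (2*6*0.25 + 15)/8 = 2.25
Step 3: Compute optimal value.
f(x*) = 6*0.25^2 + 15*0.25 = 4.125


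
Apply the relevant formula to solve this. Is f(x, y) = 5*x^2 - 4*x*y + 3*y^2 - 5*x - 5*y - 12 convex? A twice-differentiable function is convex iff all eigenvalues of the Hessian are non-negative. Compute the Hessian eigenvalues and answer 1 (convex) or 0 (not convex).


The Hessian of f(x,y) = 5*x^2 - 4*x*y + 3*y^2 - 5*x - 5*y - 12 is:
H = [[10, -4], [-4, 6]]
Trace = 10 + 6 = 16
Determinant = 10*6 - (-4)^2 = 44
Discriminant = (16)^2 - 4*44 = 80.0
Eigenvalues: lambda_1 = 3.5279, lambda_2 = 12.4721
The function is convex.

1


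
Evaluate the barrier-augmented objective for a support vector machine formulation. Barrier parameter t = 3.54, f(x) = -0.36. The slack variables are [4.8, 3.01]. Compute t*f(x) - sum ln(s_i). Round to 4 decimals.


Step 1: Compute log-barrier.
ln values: [1.5686, 1.1019]
phi = -(1.5686 + 1.1019) = -2.6706
Step 2: Compute augmented objective.
t*f(x) = 3.54*-0.36 = -1.2744
Total = -1.2744 - 2.6706 = -3.945


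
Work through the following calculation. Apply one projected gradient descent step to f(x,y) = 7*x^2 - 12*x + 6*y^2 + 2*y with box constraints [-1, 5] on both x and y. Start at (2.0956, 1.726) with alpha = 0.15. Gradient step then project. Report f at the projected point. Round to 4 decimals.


Step 1: Compute gradient at (2.0956, 1.726).
grad_x = 2*7*2.0956 - 12 = 17.3384
grad_y = 2*6*1.726 + 2 = 22.712
Step 2: Gradient step.
x_raw = 2.0956 - 0.15*17.3384 = -0.5052
y_raw = 1.726 - 0.15*22.712 = -1.6808
Step 3: Project onto [-1, 5].
x_proj = clip(-0.5052) = -0.5052
y_proj = clip(-1.6808) = -1.0
Step 4: Evaluate f.
f(-0.5052, -1.0) = 11.8482


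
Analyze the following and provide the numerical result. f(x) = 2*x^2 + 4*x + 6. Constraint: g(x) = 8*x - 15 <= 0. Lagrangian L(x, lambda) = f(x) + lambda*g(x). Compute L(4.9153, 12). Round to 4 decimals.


Step 1: Evaluate f(x).
f(4.9153) = 2*4.9153^2 + 4*4.9153 + 6 = 73.9815
Step 2: Evaluate g(x).
g(4.9153) = 8*4.9153 - 15 = 24.3224
Step 3: Compute Lagrangian.
L = 73.9815 + 12*24.3224 = 365.8503


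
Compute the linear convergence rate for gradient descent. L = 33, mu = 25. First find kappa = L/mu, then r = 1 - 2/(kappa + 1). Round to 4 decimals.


Step 1: Compute the condition number.
kappa = L/mu = 33/25 = 1.32
Step 2: Compute the convergence rate.
r = 1 - 2/(kappa + 1) = 1 - 2*mu/(L + mu) = (L - mu)/(L + mu) = 8/58 = 0.1379


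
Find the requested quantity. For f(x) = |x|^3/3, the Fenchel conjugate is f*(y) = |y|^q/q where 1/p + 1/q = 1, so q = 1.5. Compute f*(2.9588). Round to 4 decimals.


The conjugate exponent q satisfies 1/p + 1/q = 1.
p = 3, so q = 3/(3 - 1) = 1.5
|y|^q = 2.9588^1.5 = 5.0895
f*(2.9588) = 5.0895 / 1.5 = 3.393


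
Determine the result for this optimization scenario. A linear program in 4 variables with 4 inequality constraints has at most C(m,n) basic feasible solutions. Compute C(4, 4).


Each vertex corresponds to some choice of n active constraints out of m, so the number of vertices is at most C(m, n) = m! / (n!(m-n)!).
m = 4, n = 4
Numerator: 4 * 3 * 2 * 1
Denominator: 4! = 24
C(4, 4) = 1


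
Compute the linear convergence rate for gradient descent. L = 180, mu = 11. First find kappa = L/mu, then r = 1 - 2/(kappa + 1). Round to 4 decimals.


Step 1: Compute the condition number.
kappa = L/mu = 180/11 = 16.3636
Step 2: Compute the convergence rate.
r = 1 - 2/(kappa + 1) = 1 - 2*mu/(L + mu) = (L - mu)/(L + mu) = 169/191 = 0.8848


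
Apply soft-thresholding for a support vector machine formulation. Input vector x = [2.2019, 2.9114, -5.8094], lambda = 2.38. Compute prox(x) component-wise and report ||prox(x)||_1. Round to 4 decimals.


Soft-thresholding with lambda = 2.38:
prox(2.2019) = sign(2.2019)*max(|2.2019| - 2.38, 0) = 0.0
prox(2.9114) = sign(2.9114)*max(|2.9114| - 2.38, 0) = 0.5314
prox(-5.8094) = sign(-5.8094)*max(|-5.8094| - 2.38, 0) = -3.4294
prox(x) = [0.0, 0.5314, -3.4294]
||prox(x)||_1 = 0.0 + 0.5314 + 3.4294 = 3.9608


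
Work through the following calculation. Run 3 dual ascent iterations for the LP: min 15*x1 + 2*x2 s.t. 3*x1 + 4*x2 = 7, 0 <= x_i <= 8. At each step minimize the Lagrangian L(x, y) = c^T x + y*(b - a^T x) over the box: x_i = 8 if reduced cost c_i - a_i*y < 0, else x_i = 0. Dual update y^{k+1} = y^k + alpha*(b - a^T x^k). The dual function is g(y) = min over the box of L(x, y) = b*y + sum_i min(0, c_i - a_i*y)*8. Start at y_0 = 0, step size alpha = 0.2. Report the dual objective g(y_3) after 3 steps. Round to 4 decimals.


Dual ascent for LP: min 15*x1 + 2*x2, 3*x1 + 4*x2 = 7, 0 <= x_i <= 8
Step 1: y^k = 0.0, reduced costs: (15.0, 2.0)
  x^k = (0.0, 0.0), subgradient = b - a^T x = 7.0
  y^{k+1} = 0.0 + 0.2*7.0 = 1.4
Step 2: y^k = 1.4, reduced costs: (10.8, -3.6)
  x^k = (0.0, 8.0), subgradient = b - a^T x = -25.0
  y^{k+1} = 1.4 + 0.2*-25.0 = -3.6
Step 3: y^k = -3.6, reduced costs: (25.8, 16.4)
  x^k = (0.0, 0.0), subgradient = b - a^T x = 7.0
  y^{k+1} = -3.6 + 0.2*7.0 = -2.2
Dual objective at y_3 = -2.2: reduced costs (21.6, 10.8), box minimizer x = (0.0, 0.0)
g(y_3) = b*y + (c1 - a1*y)*x1 + (c2 - a2*y)*x2 = 7*(-2.2) + 21.6*0.0 + 10.8*0.0 = -15.4 + 0.0 + 0.0 = -15.4


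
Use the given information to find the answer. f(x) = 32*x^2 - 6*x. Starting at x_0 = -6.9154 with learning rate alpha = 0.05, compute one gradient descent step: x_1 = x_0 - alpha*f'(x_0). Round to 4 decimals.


We compute the gradient at x_0 and apply the update.
f'(x) = 64*x - 6
f'(-6.9154) = 64*-6.9154 - 6 = -448.5856
x_1 = -6.9154 - 0.05*-448.5856 = 15.5139


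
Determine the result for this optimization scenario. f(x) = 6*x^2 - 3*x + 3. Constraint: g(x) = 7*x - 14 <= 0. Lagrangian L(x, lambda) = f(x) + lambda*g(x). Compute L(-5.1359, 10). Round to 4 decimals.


Step 1: Evaluate f(x).
f(-5.1359) = 6*(-5.1359)^2 - 3*(-5.1359) + 3 = 176.6725
Step 2: Evaluate g(x).
g(-5.1359) = 7*-5.1359 - 14 = -49.9513
Step 3: Compute Lagrangian.
L = 176.6725 + 10*-49.9513 = -322.8405


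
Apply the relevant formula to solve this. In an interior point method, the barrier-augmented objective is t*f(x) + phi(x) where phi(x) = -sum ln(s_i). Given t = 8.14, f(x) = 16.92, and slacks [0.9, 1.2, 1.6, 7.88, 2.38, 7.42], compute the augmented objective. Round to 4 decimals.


Step 1: Compute log-barrier.
ln values: [-0.1054, 0.1823, 0.47, 2.0643, 0.8671, 2.0042]
phi = -(-0.1054 + 0.1823 + 0.47 + 2.0643 + 0.8671 + 2.0042) = -5.4826
Step 2: Compute augmented objective.
t*f(x) = 8.14*16.92 = 137.7288
Total = 137.7288 - 5.4826 = 132.2462


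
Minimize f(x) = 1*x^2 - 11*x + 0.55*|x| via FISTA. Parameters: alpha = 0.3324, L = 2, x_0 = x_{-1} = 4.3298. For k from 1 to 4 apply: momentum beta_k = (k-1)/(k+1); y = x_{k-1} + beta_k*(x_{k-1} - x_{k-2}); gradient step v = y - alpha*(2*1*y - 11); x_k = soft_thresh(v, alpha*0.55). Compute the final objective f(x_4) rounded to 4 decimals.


FISTA on f(x) = 1*x^2 - 11*x + 0.55*|x|
L = 2, alpha = 0.3324
Iteration 1: beta = 0.0, y = 4.3298 + 0.0*(4.3298 - 4.3298) = 4.3298
  grad(y) = -2.3404, v = y - alpha*grad = 5.1077
  prox(v) = soft_thresh(5.1077, 0.1828) = 4.9249
Iteration 2: beta = 0.3333, y = 4.9249 + 0.3333*(4.9249 - 4.3298) = 5.1233
  grad(y) = -0.7534, v = y - alpha*grad = 5.3737
  prox(v) = soft_thresh(5.3737, 0.1828) = 5.1909
Iteration 3: beta = 0.5, y = 5.1909 + 0.5*(5.1909 - 4.9249) = 5.3239
  grad(y) = -0.3522, v = y - alpha*grad = 5.441
  prox(v) = soft_thresh(5.441, 0.1828) = 5.2582
Iteration 4: beta = 0.6, y = 5.2582 + 0.6*(5.2582 - 5.1909) = 5.2985
  grad(y) = -0.403, v = y - alpha*grad = 5.4325
  prox(v) = soft_thresh(5.4325, 0.1828) = 5.2496
f(x_4) = 1*5.2496^2 - 11*5.2496 + 0.55*|5.2496| = -27.3


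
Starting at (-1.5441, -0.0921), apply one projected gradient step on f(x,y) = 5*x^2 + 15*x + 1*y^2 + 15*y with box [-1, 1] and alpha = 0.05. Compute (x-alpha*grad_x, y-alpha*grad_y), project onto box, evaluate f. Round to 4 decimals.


Step 1: Compute gradient at (-1.5441, -0.0921).
grad_x = 2*5*-1.5441 + 15 = -0.441
grad_y = 2*1*-0.0921 + 15 = 14.8158
Step 2: Gradient step.
x_raw = -1.5441 - 0.05*-0.441 = -1.5221
y_raw = -0.0921 - 0.05*14.8158 = -0.8329
Step 3: Project onto [-1, 1].
x_proj = clip(-1.5221) = -1.0
y_proj = clip(-0.8329) = -0.8329
Step 4: Evaluate f.
f(-1.0, -0.8329) = -21.7996


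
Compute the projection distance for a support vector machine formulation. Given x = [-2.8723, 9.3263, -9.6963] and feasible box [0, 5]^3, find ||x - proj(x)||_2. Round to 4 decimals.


Project each component onto [0, 5].
clip(-2.8723) = 0.0, clip(9.3263) = 5.0, clip(-9.6963) = 0.0
Projection = [0.0, 5.0, 0.0]
Squared diffs: [8.2501, 18.7169, 94.0182]
Distance = sqrt(120.9852) = 10.9993


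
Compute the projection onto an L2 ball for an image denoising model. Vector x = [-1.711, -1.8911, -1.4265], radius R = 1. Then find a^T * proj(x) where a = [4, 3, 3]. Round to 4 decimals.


Step 1: Compute ||x|| (intermediates to 6 decimals).
||x|| = sqrt((-1.711)^2 + (-1.8911)^2 + (-1.4265)^2) = 2.922102
Step 2: Project.
Since ||x|| > R, scale = R/||x|| = 1/2.922102 = 0.342219, proj(x) = scale * x
proj(x) = [-0.585537, -0.64717, -0.488175]
Step 3: Dot product.
a^T * proj(x) = 4*(-0.585537) + 3*(-0.64717) + 3*(-0.488175) = -5.7482


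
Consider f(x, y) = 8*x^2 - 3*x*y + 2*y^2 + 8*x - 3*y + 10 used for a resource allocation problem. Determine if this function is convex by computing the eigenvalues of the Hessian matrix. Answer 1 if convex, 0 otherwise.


The Hessian of f(x,y) = 8*x^2 - 3*x*y + 2*y^2 + 8*x - 3*y + 10 is:
H = [[16, -3], [-3, 4]]
Trace = 16 + 4 = 20
Determinant = 16*4 - (-3)^2 = 55
Discriminant = (20)^2 - 4*55 = 180.0
Eigenvalues: lambda_1 = 3.2918, lambda_2 = 16.7082
The function is convex.

1


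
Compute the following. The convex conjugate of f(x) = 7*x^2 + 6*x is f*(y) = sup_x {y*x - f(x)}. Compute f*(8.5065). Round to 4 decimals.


f*(y) = sup_x {y*x - a*x^2 - b*x} = sup_x {(y-b)*x - a*x^2}
FOC: (y - b) - 2a*x = 0 => x* = (y - b)/(2a)
x* = (8.5065 - 6)/(2*7) = 0.179
f*(8.5065) = (y-b)^2/(4a) = (8.5065 - 6)^2/(4*7)
= 6.2825/28 = 0.2244


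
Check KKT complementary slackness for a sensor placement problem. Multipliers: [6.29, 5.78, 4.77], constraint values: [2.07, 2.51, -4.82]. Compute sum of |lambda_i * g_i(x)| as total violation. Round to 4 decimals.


KKT complementary slackness check:
lambda_1 * g_1 = 6.29 * 2.07 = 13.0203
lambda_2 * g_2 = 5.78 * 2.51 = 14.5078
lambda_3 * g_3 = 4.77 * -4.82 = -22.9914
Total violation = 13.0203 + 14.5078 + 22.9914 = 50.5195


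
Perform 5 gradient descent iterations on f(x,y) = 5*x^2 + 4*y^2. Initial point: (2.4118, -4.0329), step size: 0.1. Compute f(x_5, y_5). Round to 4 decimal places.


Gradient descent on f(x,y) = 5*x^2 + 4*y^2.
Starting point: (2.4118, -4.0329), alpha = 0.1
Step 1: grad_x = 2*5*2.4118 = 24.118, grad_y = 2*4*-4.0329 = -32.2632
  x_1 = 2.4118 - 0.1*24.118 = 0.0
  y_1 = -4.0329 - 0.1*-32.2632 = -0.8066
Step 2: grad_x = 2*5*0.0 = 0.0, grad_y = 2*4*-0.8066 = -6.4526
  x_2 = 0.0 - 0.1*0.0 = 0.0
  y_2 = -0.8066 - 0.1*-6.4526 = -0.1613
Step 3: grad_x = 2*5*0.0 = 0.0, grad_y = 2*4*-0.1613 = -1.2905
  x_3 = 0.0 - 0.1*0.0 = 0.0
  y_3 = -0.1613 - 0.1*-1.2905 = -0.0323
Step 4: grad_x = 2*5*0.0 = 0.0, grad_y = 2*4*-0.0323 = -0.2581
  x_4 = 0.0 - 0.1*0.0 = 0.0
  y_4 = -0.0323 - 0.1*-0.2581 = -0.0065
Step 5: grad_x = 2*5*0.0 = 0.0, grad_y = 2*4*-0.0065 = -0.0516
  x_5 = 0.0 - 0.1*0.0 = 0.0
  y_5 = -0.0065 - 0.1*-0.0516 = -0.0013
f(0.0, -0.0013) = 5*0.0^2 + 4*(-0.0013)^2 = 0.0


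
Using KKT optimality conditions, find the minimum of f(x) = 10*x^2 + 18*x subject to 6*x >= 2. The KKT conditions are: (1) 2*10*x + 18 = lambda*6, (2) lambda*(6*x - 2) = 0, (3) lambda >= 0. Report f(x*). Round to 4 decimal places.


Step 1: Try lambda = 0 (constraint inactive).
x_unc = -18/(2*10) = -0.9
Check: 6*-0.9 = -5.4 < 2 -- violated!
Step 2: Constraint must be active: 6*x = 2
x* = 2/6 = 1/3 = 0.3333 (rounded; the exact value 1/3 is used below)
lambda = (2*10*(1/3) + 18)/6 = 4.1111
Step 3: Compute optimal value.
f(x*) = 10*(1/3)^2 + 18*(1/3) = 7.1111


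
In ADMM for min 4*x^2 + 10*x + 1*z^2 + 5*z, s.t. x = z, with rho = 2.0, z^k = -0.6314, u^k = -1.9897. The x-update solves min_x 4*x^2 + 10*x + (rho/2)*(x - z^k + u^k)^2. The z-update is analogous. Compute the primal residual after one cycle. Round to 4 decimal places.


ADMM iteration with rho = 2.0, z^k = -0.6314, u^k = -1.9897
Step 1: x-update.
Minimize 4*x^2 + 10*x + (2.0/2)*(x + 0.6314 - 1.9897)^2
FOC: (2*4 + 2.0)*x = -10 + 2.0*(-0.6314 + 1.9897)
x^{k+1} = -0.7283
Step 2: z-update.
Minimize 1*z^2 + 5*z + (2.0/2)*(-0.7283 - z - 1.9897)^2
FOC: (2*1 + 2.0)*z = -5 + 2.0*(-0.7283 - 1.9897)
z^{k+1} = -2.609
Step 3: u-update.
u^{k+1} = -1.9897 - 0.7283 + 2.609 = -0.109
Step 4: Primal residual = |-0.7283 + 2.609| = 1.8807


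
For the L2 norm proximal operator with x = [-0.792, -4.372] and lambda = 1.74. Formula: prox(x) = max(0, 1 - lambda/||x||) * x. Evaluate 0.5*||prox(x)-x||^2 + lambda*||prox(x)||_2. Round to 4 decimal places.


Step 1: Compute ||x||.
||x|| = 4.4432
Step 2: Compute scaling factor.
scale = max(0, 1 - 1.74/4.4432) = 0.6084
Step 3: prox(x) = [-0.4818, -2.6599]
||prox(x)|| = 2.7032
Step 4: Proximal objective.
0.5*||prox-x||^2 = 1.5138
lambda*||prox|| = 4.7036
Total = 6.2173


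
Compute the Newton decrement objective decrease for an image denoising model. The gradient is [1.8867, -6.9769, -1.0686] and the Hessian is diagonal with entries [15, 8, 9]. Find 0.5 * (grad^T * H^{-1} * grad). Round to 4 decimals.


Step 1: H is diagonal, so H^(-1) * g = [0.1258, -0.8721, -0.1187].
Step 2: g^T H^(-1) g = sum_i g_i^2 / H_ii
  = (1.8867)^2/15 + (-6.9769)^2/8 + (-1.0686)^2/9
  = 0.2373 + 6.0846 + 0.1269 = 6.4488
Step 3: Objective decrease = 0.5 * g^T H^(-1) g = 3.2244


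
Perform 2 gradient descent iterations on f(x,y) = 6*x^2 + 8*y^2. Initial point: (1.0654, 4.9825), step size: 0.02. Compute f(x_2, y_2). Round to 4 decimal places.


Gradient descent on f(x,y) = 6*x^2 + 8*y^2.
Starting point: (1.0654, 4.9825), alpha = 0.02
Step 1: grad_x = 2*6*1.0654 = 12.7848, grad_y = 2*8*4.9825 = 79.72
  x_1 = 1.0654 - 0.02*12.7848 = 0.8097
  y_1 = 4.9825 - 0.02*79.72 = 3.3881
Step 2: grad_x = 2*6*0.8097 = 9.7164, grad_y = 2*8*3.3881 = 54.2096
  x_2 = 0.8097 - 0.02*9.7164 = 0.6154
  y_2 = 3.3881 - 0.02*54.2096 = 2.3039
f(0.6154, 2.3039) = 6*0.6154^2 + 8*2.3039^2 = 44.7361


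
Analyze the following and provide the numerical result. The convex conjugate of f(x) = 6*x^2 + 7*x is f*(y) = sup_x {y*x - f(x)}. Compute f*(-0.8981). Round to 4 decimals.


f*(y) = sup_x {y*x - a*x^2 - b*x} = sup_x {(y-b)*x - a*x^2}
FOC: (y - b) - 2a*x = 0 => x* = (y - b)/(2a)
x* = (-0.8981 - 7)/(2*6) = -0.6582
f*(-0.8981) = (y-b)^2/(4a) = (-0.8981 - 7)^2/(4*6)
= 62.38/24 = 2.5992


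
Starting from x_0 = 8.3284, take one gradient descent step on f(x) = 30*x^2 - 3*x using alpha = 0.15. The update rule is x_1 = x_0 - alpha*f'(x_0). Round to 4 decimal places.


We compute the gradient at x_0 and apply the update.
f'(x) = 60*x - 3
f'(8.3284) = 60*8.3284 - 3 = 496.704
x_1 = 8.3284 - 0.15*496.704 = -66.1772


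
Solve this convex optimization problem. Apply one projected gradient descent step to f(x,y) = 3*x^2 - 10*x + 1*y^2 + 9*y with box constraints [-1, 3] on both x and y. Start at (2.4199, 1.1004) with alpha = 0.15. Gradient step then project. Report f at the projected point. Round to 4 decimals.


Step 1: Compute gradient at (2.4199, 1.1004).
grad_x = 2*3*2.4199 - 10 = 4.5194
grad_y = 2*1*1.1004 + 9 = 11.2008
Step 2: Gradient step.
x_raw = 2.4199 - 0.15*4.5194 = 1.742
y_raw = 1.1004 - 0.15*11.2008 = -0.5797
Step 3: Project onto [-1, 3].
x_proj = clip(1.742) = 1.742
y_proj = clip(-0.5797) = -0.5797
Step 4: Evaluate f.
f(1.742, -0.5797) = -13.1977


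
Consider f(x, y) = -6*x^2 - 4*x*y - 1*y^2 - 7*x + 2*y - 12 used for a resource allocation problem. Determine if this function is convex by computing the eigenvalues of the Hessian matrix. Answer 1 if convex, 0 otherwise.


The Hessian of f(x,y) = -6*x^2 - 4*x*y - 1*y^2 - 7*x + 2*y - 12 is:
H = [[-12, -4], [-4, -2]]
Trace = -12 - 2 = -14
Determinant = -12*-2 - (-4)^2 = 8
Discriminant = (-14)^2 - 4*8 = 164.0
Eigenvalues: lambda_1 = -13.4031, lambda_2 = -0.5969
The function is not convex.

0


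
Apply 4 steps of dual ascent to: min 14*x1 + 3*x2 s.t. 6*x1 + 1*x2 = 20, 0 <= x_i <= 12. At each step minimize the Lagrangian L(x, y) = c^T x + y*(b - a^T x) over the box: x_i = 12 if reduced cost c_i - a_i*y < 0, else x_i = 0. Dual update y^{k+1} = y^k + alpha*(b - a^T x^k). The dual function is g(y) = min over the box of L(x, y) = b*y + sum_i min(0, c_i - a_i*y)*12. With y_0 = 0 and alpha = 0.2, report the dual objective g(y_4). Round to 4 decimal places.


Dual ascent for LP: min 14*x1 + 3*x2, 6*x1 + 1*x2 = 20, 0 <= x_i <= 12
Step 1: y^k = 0.0, reduced costs: (14.0, 3.0)
  x^k = (0.0, 0.0), subgradient = b - a^T x = 20.0
  y^{k+1} = 0.0 + 0.2*20.0 = 4.0
Step 2: y^k = 4.0, reduced costs: (-10.0, -1.0)
  x^k = (12.0, 12.0), subgradient = b - a^T x = -64.0
  y^{k+1} = 4.0 + 0.2*-64.0 = -8.8
Step 3: y^k = -8.8, reduced costs: (66.8, 11.8)
  x^k = (0.0, 0.0), subgradient = b - a^T x = 20.0
  y^{k+1} = -8.8 + 0.2*20.0 = -4.8
Step 4: y^k = -4.8, reduced costs: (42.8, 7.8)
  x^k = (0.0, 0.0), subgradient = b - a^T x = 20.0
  y^{k+1} = -4.8 + 0.2*20.0 = -0.8
Dual objective at y_4 = -0.8: reduced costs (18.8, 3.8), box minimizer x = (0.0, 0.0)
g(y_4) = b*y + (c1 - a1*y)*x1 + (c2 - a2*y)*x2 = 20*(-0.8) + 18.8*0.0 + 3.8*0.0 = -16.0 + 0.0 + 0.0 = -16.0
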